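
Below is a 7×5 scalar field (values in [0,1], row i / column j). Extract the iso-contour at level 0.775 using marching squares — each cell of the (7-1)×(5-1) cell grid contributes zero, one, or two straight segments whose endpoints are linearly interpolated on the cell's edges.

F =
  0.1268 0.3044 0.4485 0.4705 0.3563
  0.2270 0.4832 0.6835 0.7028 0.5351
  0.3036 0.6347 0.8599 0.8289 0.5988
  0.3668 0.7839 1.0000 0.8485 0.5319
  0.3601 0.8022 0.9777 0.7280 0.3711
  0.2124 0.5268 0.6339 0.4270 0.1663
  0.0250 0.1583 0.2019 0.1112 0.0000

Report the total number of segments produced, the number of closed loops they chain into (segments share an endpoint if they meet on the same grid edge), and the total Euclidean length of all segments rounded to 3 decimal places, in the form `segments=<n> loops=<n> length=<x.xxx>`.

segments=12 loops=1 length=8.612

cell (1,1): code 0100 → (1.519,2.000)–(2.000,1.623)
cell (1,2): code 1100 → (1.573,3.000)–(1.519,2.000)
cell (1,3): code 1000 → (2.000,3.234)–(1.573,3.000)
cell (2,0): code 0100 → (2.940,1.000)–(3.000,0.979)
cell (2,1): code 1110 → (2.000,1.623)–(2.940,1.000)
cell (2,3): code 1001 → (3.000,3.232)–(2.000,3.234)
cell (3,0): code 0110 → (3.000,0.979)–(4.000,0.938)
cell (3,2): code 1011 → (4.000,2.812)–(3.610,3.000)
cell (3,3): code 0001 → (3.610,3.000)–(3.000,3.232)
cell (4,0): code 0010 → (4.000,0.938)–(4.099,1.000)
cell (4,1): code 0011 → (4.099,1.000)–(4.590,2.000)
cell (4,2): code 0001 → (4.590,2.000)–(4.000,2.812)
total: 12 segments, chained into 1 closed loop(s), length Σ = 8.611735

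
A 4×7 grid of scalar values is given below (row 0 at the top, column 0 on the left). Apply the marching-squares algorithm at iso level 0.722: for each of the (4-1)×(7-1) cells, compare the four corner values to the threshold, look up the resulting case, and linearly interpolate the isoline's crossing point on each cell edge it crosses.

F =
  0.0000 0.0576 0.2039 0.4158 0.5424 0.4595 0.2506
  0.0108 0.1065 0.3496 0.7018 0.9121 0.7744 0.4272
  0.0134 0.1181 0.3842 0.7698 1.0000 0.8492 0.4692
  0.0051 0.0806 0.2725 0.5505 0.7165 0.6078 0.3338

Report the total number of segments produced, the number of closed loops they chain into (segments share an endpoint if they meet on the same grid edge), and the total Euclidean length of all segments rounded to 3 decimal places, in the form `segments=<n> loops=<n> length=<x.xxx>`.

cell (0,3): code 0100 → (0.486,4.000)–(1.000,3.096)
cell (0,4): code 1100 → (0.834,5.000)–(0.486,4.000)
cell (0,5): code 1000 → (1.000,5.151)–(0.834,5.000)
cell (1,2): code 0100 → (1.297,3.000)–(2.000,2.876)
cell (1,3): code 1110 → (1.000,3.096)–(1.297,3.000)
cell (1,5): code 1001 → (2.000,5.335)–(1.000,5.151)
cell (2,2): code 0010 → (2.000,2.876)–(2.218,3.000)
cell (2,3): code 0011 → (2.218,3.000)–(2.981,4.000)
cell (2,4): code 0011 → (2.981,4.000)–(2.527,5.000)
cell (2,5): code 0001 → (2.527,5.000)–(2.000,5.335)
total: 10 segments, chained into 1 closed loop(s), length Σ = 7.596840

segments=10 loops=1 length=7.597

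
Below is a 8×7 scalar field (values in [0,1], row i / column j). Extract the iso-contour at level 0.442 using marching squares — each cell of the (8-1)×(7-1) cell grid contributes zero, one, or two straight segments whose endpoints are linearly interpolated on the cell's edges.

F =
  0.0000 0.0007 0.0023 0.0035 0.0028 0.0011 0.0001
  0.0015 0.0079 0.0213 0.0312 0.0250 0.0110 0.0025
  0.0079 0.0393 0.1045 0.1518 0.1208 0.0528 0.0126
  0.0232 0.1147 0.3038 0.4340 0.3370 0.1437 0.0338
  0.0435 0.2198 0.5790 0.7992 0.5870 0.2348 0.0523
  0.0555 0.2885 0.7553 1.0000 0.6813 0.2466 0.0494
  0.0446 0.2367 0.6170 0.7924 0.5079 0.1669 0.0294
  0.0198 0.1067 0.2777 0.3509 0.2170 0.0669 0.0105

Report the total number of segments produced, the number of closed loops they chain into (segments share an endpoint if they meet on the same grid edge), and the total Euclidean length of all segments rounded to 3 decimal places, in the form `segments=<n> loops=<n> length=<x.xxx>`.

segments=12 loops=1 length=10.835

cell (3,1): code 0100 → (3.502,2.000)–(4.000,1.619)
cell (3,2): code 1100 → (3.022,3.000)–(3.502,2.000)
cell (3,3): code 1100 → (3.420,4.000)–(3.022,3.000)
cell (3,4): code 1000 → (4.000,4.412)–(3.420,4.000)
cell (4,1): code 0110 → (4.000,1.619)–(5.000,1.329)
cell (4,4): code 1001 → (5.000,4.550)–(4.000,4.412)
cell (5,1): code 0110 → (5.000,1.329)–(6.000,1.540)
cell (5,4): code 1001 → (6.000,4.193)–(5.000,4.550)
cell (6,1): code 0010 → (6.000,1.540)–(6.516,2.000)
cell (6,2): code 0011 → (6.516,2.000)–(6.794,3.000)
cell (6,3): code 0011 → (6.794,3.000)–(6.227,4.000)
cell (6,4): code 0001 → (6.227,4.000)–(6.000,4.193)
total: 12 segments, chained into 1 closed loop(s), length Σ = 10.835197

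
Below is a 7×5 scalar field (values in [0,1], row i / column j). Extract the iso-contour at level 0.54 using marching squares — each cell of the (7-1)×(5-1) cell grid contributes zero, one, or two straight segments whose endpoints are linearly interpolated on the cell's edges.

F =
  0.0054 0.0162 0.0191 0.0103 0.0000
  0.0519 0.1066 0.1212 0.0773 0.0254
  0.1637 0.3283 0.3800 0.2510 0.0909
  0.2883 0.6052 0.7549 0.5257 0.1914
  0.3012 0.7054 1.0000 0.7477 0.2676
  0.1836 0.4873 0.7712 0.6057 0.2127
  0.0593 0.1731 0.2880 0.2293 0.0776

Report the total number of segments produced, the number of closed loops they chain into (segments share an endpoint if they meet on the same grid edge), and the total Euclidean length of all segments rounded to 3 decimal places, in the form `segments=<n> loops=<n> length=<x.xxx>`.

cell (2,0): code 0100 → (2.765,1.000)–(3.000,0.794)
cell (2,1): code 1100 → (2.427,2.000)–(2.765,1.000)
cell (2,2): code 1000 → (3.000,2.938)–(2.427,2.000)
cell (3,0): code 0110 → (3.000,0.794)–(4.000,0.591)
cell (3,2): code 1101 → (3.064,3.000)–(3.000,2.938)
cell (3,3): code 1000 → (4.000,3.433)–(3.064,3.000)
cell (4,0): code 0010 → (4.000,0.591)–(4.758,1.000)
cell (4,1): code 0111 → (4.758,1.000)–(5.000,1.186)
cell (4,3): code 1001 → (5.000,3.167)–(4.000,3.433)
cell (5,1): code 0010 → (5.000,1.186)–(5.478,2.000)
cell (5,2): code 0011 → (5.478,2.000)–(5.175,3.000)
cell (5,3): code 0001 → (5.175,3.000)–(5.000,3.167)
total: 12 segments, chained into 1 closed loop(s), length Σ = 9.040516

segments=12 loops=1 length=9.041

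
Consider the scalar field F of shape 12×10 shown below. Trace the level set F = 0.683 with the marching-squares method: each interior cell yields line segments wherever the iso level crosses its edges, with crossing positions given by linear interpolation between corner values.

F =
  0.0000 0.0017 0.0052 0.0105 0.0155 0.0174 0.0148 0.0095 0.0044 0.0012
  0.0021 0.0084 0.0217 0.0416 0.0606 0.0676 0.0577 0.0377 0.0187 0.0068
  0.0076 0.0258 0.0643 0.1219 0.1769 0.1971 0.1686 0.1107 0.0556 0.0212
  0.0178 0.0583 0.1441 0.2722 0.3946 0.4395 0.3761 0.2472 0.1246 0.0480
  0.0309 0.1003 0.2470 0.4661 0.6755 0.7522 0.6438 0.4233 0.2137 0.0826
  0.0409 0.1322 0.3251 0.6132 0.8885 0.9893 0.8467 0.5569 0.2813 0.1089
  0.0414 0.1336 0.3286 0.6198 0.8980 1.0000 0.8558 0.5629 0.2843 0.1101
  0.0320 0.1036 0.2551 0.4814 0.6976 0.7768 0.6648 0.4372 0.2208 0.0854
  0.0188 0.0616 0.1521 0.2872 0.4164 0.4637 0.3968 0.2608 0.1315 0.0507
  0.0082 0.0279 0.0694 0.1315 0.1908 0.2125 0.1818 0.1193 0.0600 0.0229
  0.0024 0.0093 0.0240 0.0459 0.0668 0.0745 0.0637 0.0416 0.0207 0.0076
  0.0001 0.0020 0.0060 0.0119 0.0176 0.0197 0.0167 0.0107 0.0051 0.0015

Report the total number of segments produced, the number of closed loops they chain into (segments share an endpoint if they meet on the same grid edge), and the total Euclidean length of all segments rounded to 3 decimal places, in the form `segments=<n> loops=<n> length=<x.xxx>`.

segments=14 loops=1 length=10.821

cell (3,4): code 0100 → (3.779,5.000)–(4.000,4.098)
cell (3,5): code 1000 → (4.000,5.638)–(3.779,5.000)
cell (4,3): code 0100 → (4.035,4.000)–(5.000,3.254)
cell (4,4): code 1110 → (4.000,4.098)–(4.035,4.000)
cell (4,5): code 1101 → (4.193,6.000)–(4.000,5.638)
cell (4,6): code 1000 → (5.000,6.565)–(4.193,6.000)
cell (5,3): code 0110 → (5.000,3.254)–(6.000,3.227)
cell (5,6): code 1001 → (6.000,6.590)–(5.000,6.565)
cell (6,3): code 0110 → (6.000,3.227)–(7.000,3.932)
cell (6,5): code 1011 → (7.000,5.837)–(6.905,6.000)
cell (6,6): code 0001 → (6.905,6.000)–(6.000,6.590)
cell (7,3): code 0010 → (7.000,3.932)–(7.052,4.000)
cell (7,4): code 0011 → (7.052,4.000)–(7.300,5.000)
cell (7,5): code 0001 → (7.300,5.000)–(7.000,5.837)
total: 14 segments, chained into 1 closed loop(s), length Σ = 10.820945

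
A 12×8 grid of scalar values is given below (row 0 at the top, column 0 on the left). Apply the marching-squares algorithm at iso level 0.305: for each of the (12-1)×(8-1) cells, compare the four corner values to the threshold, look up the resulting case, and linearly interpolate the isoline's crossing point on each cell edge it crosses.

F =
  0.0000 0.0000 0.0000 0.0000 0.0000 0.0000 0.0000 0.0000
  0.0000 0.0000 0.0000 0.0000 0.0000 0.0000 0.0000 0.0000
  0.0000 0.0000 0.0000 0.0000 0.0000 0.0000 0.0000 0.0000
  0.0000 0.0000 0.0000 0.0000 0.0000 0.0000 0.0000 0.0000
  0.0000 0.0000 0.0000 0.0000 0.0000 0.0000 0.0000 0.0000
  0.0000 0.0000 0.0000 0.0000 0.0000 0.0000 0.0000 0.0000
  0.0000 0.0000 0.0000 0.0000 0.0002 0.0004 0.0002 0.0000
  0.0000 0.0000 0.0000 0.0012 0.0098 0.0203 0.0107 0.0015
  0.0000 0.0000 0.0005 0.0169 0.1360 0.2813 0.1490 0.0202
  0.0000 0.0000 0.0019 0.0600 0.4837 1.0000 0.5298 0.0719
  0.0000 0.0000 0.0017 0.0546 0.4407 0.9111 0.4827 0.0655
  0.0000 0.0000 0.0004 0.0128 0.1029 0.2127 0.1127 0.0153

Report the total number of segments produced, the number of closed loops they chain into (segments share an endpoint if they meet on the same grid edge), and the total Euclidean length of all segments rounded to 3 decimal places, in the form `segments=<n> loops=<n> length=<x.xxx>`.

cell (8,3): code 0100 → (8.486,4.000)–(9.000,3.578)
cell (8,4): code 1100 → (8.033,5.000)–(8.486,4.000)
cell (8,5): code 1100 → (8.410,6.000)–(8.033,5.000)
cell (8,6): code 1000 → (9.000,6.491)–(8.410,6.000)
cell (9,3): code 0110 → (9.000,3.578)–(10.000,3.649)
cell (9,6): code 1001 → (10.000,6.426)–(9.000,6.491)
cell (10,3): code 0010 → (10.000,3.649)–(10.402,4.000)
cell (10,4): code 0011 → (10.402,4.000)–(10.868,5.000)
cell (10,5): code 0011 → (10.868,5.000)–(10.480,6.000)
cell (10,6): code 0001 → (10.480,6.000)–(10.000,6.426)
total: 10 segments, chained into 1 closed loop(s), length Σ = 8.955149

segments=10 loops=1 length=8.955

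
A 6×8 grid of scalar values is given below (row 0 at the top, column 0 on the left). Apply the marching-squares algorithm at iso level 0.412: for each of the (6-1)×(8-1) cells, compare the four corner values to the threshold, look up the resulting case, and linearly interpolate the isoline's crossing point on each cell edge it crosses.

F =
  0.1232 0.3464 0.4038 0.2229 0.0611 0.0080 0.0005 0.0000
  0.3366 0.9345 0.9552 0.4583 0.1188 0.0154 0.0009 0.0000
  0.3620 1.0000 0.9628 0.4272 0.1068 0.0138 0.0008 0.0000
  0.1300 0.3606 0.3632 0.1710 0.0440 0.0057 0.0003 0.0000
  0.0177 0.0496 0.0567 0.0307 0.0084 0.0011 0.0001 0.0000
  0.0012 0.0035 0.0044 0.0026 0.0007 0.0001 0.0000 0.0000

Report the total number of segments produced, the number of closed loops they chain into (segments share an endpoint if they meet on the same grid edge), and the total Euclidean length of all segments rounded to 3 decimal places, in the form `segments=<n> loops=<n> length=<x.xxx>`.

segments=10 loops=1 length=9.465

cell (0,0): code 0100 → (0.112,1.000)–(1.000,0.126)
cell (0,1): code 1100 → (0.015,2.000)–(0.112,1.000)
cell (0,2): code 1100 → (0.803,3.000)–(0.015,2.000)
cell (0,3): code 1000 → (1.000,3.136)–(0.803,3.000)
cell (1,0): code 0110 → (1.000,0.126)–(2.000,0.078)
cell (1,3): code 1001 → (2.000,3.047)–(1.000,3.136)
cell (2,0): code 0010 → (2.000,0.078)–(2.920,1.000)
cell (2,1): code 0011 → (2.920,1.000)–(2.919,2.000)
cell (2,2): code 0011 → (2.919,2.000)–(2.059,3.000)
cell (2,3): code 0001 → (2.059,3.000)–(2.000,3.047)
total: 10 segments, chained into 1 closed loop(s), length Σ = 9.465128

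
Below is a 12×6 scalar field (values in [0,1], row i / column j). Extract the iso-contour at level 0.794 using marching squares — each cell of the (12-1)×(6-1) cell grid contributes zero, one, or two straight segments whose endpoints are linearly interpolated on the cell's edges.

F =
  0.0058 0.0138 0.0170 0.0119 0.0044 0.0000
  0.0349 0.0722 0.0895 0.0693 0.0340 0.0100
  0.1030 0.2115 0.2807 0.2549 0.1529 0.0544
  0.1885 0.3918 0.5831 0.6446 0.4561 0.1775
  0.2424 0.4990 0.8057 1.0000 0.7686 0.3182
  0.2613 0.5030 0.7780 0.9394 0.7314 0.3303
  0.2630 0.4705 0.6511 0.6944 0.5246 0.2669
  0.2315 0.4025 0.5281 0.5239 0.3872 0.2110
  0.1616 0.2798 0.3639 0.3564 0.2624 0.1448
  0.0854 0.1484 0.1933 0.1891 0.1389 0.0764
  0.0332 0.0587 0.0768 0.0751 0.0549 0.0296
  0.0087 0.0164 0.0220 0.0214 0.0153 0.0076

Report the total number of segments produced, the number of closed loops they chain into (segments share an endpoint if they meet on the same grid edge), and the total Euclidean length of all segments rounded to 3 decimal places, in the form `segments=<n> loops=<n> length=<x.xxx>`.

segments=8 loops=1 length=6.282

cell (3,1): code 0100 → (3.947,2.000)–(4.000,1.962)
cell (3,2): code 1100 → (3.420,3.000)–(3.947,2.000)
cell (3,3): code 1000 → (4.000,3.890)–(3.420,3.000)
cell (4,1): code 0010 → (4.000,1.962)–(4.422,2.000)
cell (4,2): code 0111 → (4.422,2.000)–(5.000,2.099)
cell (4,3): code 1001 → (5.000,3.699)–(4.000,3.890)
cell (5,2): code 0010 → (5.000,2.099)–(5.593,3.000)
cell (5,3): code 0001 → (5.593,3.000)–(5.000,3.699)
total: 8 segments, chained into 1 closed loop(s), length Σ = 6.281689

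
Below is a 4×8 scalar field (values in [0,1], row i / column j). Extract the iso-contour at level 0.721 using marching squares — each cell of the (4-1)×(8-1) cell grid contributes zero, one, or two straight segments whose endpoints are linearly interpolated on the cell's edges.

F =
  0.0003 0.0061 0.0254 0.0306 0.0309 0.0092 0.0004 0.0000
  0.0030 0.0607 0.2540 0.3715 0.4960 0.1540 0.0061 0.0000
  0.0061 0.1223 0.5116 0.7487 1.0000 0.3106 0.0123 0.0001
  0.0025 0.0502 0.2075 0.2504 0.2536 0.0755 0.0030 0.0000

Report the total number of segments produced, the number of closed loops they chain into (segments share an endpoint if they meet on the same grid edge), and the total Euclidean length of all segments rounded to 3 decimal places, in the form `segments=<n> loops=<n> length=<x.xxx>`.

segments=6 loops=1 length=3.663

cell (1,2): code 0100 → (1.927,3.000)–(2.000,2.883)
cell (1,3): code 1100 → (1.446,4.000)–(1.927,3.000)
cell (1,4): code 1000 → (2.000,4.405)–(1.446,4.000)
cell (2,2): code 0010 → (2.000,2.883)–(2.056,3.000)
cell (2,3): code 0011 → (2.056,3.000)–(2.374,4.000)
cell (2,4): code 0001 → (2.374,4.000)–(2.000,4.405)
total: 6 segments, chained into 1 closed loop(s), length Σ = 3.662710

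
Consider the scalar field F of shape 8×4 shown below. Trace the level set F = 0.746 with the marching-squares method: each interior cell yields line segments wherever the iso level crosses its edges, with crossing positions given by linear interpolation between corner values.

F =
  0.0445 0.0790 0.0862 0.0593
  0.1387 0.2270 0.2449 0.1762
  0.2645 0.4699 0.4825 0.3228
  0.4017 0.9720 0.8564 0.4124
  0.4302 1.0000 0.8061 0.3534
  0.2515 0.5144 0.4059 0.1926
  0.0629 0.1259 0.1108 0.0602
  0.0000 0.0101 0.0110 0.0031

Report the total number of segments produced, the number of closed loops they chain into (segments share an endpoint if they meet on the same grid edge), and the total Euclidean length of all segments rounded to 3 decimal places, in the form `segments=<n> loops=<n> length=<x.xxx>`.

segments=8 loops=1 length=5.960

cell (2,0): code 0100 → (2.550,1.000)–(3.000,0.604)
cell (2,1): code 1100 → (2.705,2.000)–(2.550,1.000)
cell (2,2): code 1000 → (3.000,2.249)–(2.705,2.000)
cell (3,0): code 0110 → (3.000,0.604)–(4.000,0.554)
cell (3,2): code 1001 → (4.000,2.133)–(3.000,2.249)
cell (4,0): code 0010 → (4.000,0.554)–(4.523,1.000)
cell (4,1): code 0011 → (4.523,1.000)–(4.150,2.000)
cell (4,2): code 0001 → (4.150,2.000)–(4.000,2.133)
total: 8 segments, chained into 1 closed loop(s), length Σ = 5.960499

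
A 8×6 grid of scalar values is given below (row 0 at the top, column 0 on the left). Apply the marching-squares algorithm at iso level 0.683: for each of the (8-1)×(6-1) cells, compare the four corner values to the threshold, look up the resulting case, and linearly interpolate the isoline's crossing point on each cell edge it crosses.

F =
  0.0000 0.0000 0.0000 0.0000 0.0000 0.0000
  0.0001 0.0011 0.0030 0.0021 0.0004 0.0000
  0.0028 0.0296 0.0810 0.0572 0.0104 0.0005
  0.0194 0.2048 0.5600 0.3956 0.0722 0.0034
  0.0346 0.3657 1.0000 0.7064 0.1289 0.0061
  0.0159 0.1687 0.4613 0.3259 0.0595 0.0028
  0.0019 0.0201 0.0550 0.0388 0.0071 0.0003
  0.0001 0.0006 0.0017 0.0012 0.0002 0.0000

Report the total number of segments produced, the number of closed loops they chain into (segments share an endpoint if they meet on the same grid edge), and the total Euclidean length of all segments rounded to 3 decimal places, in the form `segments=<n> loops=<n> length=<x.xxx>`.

segments=6 loops=1 length=4.128

cell (3,1): code 0100 → (3.280,2.000)–(4.000,1.500)
cell (3,2): code 1100 → (3.925,3.000)–(3.280,2.000)
cell (3,3): code 1000 → (4.000,3.041)–(3.925,3.000)
cell (4,1): code 0010 → (4.000,1.500)–(4.588,2.000)
cell (4,2): code 0011 → (4.588,2.000)–(4.061,3.000)
cell (4,3): code 0001 → (4.061,3.000)–(4.000,3.041)
total: 6 segments, chained into 1 closed loop(s), length Σ = 4.128411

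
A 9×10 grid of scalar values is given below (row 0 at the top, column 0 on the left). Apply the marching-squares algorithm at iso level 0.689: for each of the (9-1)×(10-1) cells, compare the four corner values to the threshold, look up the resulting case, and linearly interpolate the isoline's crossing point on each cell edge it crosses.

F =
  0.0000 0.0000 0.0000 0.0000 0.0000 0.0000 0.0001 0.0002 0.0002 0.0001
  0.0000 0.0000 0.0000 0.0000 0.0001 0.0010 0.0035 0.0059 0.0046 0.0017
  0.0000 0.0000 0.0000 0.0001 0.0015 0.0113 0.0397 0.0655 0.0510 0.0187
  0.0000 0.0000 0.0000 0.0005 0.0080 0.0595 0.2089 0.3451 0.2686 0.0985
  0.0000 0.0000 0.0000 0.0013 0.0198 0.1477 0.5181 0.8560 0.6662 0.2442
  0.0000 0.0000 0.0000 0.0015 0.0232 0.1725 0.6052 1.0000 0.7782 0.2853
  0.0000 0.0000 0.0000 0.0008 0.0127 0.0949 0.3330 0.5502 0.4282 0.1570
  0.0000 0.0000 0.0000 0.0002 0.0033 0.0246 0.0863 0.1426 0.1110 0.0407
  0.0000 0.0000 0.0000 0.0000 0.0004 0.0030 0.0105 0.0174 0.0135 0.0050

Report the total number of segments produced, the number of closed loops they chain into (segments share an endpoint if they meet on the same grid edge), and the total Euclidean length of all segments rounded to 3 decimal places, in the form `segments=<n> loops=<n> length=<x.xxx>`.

segments=8 loops=1 length=6.078

cell (3,6): code 0100 → (3.673,7.000)–(4.000,6.506)
cell (3,7): code 1000 → (4.000,7.880)–(3.673,7.000)
cell (4,6): code 0110 → (4.000,6.506)–(5.000,6.212)
cell (4,7): code 1101 → (4.204,8.000)–(4.000,7.880)
cell (4,8): code 1000 → (5.000,8.181)–(4.204,8.000)
cell (5,6): code 0010 → (5.000,6.212)–(5.691,7.000)
cell (5,7): code 0011 → (5.691,7.000)–(5.255,8.000)
cell (5,8): code 0001 → (5.255,8.000)–(5.000,8.181)
total: 8 segments, chained into 1 closed loop(s), length Σ = 6.078312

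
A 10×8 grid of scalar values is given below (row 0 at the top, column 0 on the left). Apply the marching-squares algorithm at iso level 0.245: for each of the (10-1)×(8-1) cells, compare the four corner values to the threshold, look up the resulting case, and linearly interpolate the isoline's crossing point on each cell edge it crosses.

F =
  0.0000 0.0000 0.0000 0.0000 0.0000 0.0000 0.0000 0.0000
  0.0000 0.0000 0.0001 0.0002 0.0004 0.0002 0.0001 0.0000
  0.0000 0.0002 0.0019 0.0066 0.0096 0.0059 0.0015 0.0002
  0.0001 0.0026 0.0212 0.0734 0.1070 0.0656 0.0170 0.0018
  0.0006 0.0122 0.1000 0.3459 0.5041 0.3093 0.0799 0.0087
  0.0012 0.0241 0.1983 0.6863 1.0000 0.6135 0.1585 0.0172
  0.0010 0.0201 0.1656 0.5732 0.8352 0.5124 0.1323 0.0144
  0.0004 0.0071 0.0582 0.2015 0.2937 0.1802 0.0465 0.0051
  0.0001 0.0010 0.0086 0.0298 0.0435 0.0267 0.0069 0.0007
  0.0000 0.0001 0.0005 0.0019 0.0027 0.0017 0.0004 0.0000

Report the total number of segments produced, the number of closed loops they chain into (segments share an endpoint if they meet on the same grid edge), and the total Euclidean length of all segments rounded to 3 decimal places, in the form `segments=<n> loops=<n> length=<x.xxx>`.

cell (3,2): code 0100 → (3.630,3.000)–(4.000,2.590)
cell (3,3): code 1100 → (3.348,4.000)–(3.630,3.000)
cell (3,4): code 1100 → (3.736,5.000)–(3.348,4.000)
cell (3,5): code 1000 → (4.000,5.280)–(3.736,5.000)
cell (4,2): code 0110 → (4.000,2.590)–(5.000,2.096)
cell (4,5): code 1001 → (5.000,5.810)–(4.000,5.280)
cell (5,2): code 0110 → (5.000,2.096)–(6.000,2.195)
cell (5,5): code 1001 → (6.000,5.703)–(5.000,5.810)
cell (6,2): code 0010 → (6.000,2.195)–(6.883,3.000)
cell (6,3): code 0111 → (6.883,3.000)–(7.000,3.472)
cell (6,4): code 1011 → (7.000,4.429)–(6.805,5.000)
cell (6,5): code 0001 → (6.805,5.000)–(6.000,5.703)
cell (7,3): code 0010 → (7.000,3.472)–(7.195,4.000)
cell (7,4): code 0001 → (7.195,4.000)–(7.000,4.429)
total: 14 segments, chained into 1 closed loop(s), length Σ = 11.694560

segments=14 loops=1 length=11.695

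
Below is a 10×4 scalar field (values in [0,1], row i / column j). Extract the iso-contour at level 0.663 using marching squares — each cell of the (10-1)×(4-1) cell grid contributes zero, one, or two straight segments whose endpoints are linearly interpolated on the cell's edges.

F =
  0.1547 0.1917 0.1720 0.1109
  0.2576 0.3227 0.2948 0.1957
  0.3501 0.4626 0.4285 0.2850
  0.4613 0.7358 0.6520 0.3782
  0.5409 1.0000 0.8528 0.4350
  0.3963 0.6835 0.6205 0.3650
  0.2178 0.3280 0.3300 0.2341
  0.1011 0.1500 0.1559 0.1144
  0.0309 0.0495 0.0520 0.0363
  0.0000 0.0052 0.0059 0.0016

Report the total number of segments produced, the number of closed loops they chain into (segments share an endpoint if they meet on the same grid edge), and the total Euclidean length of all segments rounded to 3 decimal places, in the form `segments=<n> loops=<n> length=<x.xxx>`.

segments=10 loops=1 length=6.836

cell (2,0): code 0100 → (2.734,1.000)–(3.000,0.735)
cell (2,1): code 1000 → (3.000,1.869)–(2.734,1.000)
cell (3,0): code 0110 → (3.000,0.735)–(4.000,0.266)
cell (3,1): code 1101 → (3.055,2.000)–(3.000,1.869)
cell (3,2): code 1000 → (4.000,2.454)–(3.055,2.000)
cell (4,0): code 0110 → (4.000,0.266)–(5.000,0.929)
cell (4,1): code 1011 → (5.000,1.325)–(4.817,2.000)
cell (4,2): code 0001 → (4.817,2.000)–(4.000,2.454)
cell (5,0): code 0010 → (5.000,0.929)–(5.058,1.000)
cell (5,1): code 0001 → (5.058,1.000)–(5.000,1.325)
total: 10 segments, chained into 1 closed loop(s), length Σ = 6.835730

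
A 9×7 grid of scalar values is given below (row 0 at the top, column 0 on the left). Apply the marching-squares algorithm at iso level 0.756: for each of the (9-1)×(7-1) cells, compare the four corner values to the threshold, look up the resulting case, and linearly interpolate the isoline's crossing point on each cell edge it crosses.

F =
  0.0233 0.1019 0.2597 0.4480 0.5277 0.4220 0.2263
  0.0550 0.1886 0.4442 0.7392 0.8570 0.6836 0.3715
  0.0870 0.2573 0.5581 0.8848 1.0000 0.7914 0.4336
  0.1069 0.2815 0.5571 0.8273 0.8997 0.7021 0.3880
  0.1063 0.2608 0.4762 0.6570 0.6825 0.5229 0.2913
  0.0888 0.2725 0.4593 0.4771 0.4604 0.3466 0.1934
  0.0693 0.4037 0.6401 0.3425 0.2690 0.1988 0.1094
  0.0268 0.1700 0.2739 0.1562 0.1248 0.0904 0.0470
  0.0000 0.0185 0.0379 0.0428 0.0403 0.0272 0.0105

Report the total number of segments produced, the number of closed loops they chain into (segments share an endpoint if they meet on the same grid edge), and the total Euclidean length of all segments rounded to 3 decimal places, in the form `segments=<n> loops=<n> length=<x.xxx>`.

segments=12 loops=1 length=8.441

cell (0,3): code 0100 → (0.693,4.000)–(1.000,3.143)
cell (0,4): code 1000 → (1.000,4.582)–(0.693,4.000)
cell (1,2): code 0100 → (1.115,3.000)–(2.000,2.606)
cell (1,3): code 1110 → (1.000,3.143)–(1.115,3.000)
cell (1,4): code 1101 → (1.672,5.000)–(1.000,4.582)
cell (1,5): code 1000 → (2.000,5.099)–(1.672,5.000)
cell (2,2): code 0110 → (2.000,2.606)–(3.000,2.736)
cell (2,4): code 1011 → (3.000,4.727)–(2.396,5.000)
cell (2,5): code 0001 → (2.396,5.000)–(2.000,5.099)
cell (3,2): code 0010 → (3.000,2.736)–(3.419,3.000)
cell (3,3): code 0011 → (3.419,3.000)–(3.662,4.000)
cell (3,4): code 0001 → (3.662,4.000)–(3.000,4.727)
total: 12 segments, chained into 1 closed loop(s), length Σ = 8.441125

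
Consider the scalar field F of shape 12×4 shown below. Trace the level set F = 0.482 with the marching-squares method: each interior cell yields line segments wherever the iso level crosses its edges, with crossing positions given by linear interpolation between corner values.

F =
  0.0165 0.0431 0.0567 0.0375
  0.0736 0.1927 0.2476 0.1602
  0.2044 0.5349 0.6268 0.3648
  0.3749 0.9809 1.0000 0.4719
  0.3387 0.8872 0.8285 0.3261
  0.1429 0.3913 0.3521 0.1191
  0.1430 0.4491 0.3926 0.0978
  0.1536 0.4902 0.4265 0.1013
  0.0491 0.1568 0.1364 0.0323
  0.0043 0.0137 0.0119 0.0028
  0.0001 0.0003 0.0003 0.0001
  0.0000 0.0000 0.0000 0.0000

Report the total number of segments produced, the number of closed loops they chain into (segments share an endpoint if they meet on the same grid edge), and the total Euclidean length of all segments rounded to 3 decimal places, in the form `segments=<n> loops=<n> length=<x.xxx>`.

segments=14 loops=2 length=9.965

cell (1,0): code 0100 → (1.845,1.000)–(2.000,0.840)
cell (1,1): code 1100 → (1.618,2.000)–(1.845,1.000)
cell (1,2): code 1000 → (2.000,2.553)–(1.618,2.000)
cell (2,0): code 0110 → (2.000,0.840)–(3.000,0.177)
cell (2,2): code 1001 → (3.000,2.981)–(2.000,2.553)
cell (3,0): code 0110 → (3.000,0.177)–(4.000,0.261)
cell (3,2): code 1001 → (4.000,2.690)–(3.000,2.981)
cell (4,0): code 0010 → (4.000,0.261)–(4.817,1.000)
cell (4,1): code 0011 → (4.817,1.000)–(4.727,2.000)
cell (4,2): code 0001 → (4.727,2.000)–(4.000,2.690)
cell (6,0): code 0100 → (6.800,1.000)–(7.000,0.976)
cell (6,1): code 1000 → (7.000,1.129)–(6.800,1.000)
cell (7,0): code 0010 → (7.000,0.976)–(7.025,1.000)
cell (7,1): code 0001 → (7.025,1.000)–(7.000,1.129)
total: 14 segments, chained into 2 closed loop(s), length Σ = 9.964646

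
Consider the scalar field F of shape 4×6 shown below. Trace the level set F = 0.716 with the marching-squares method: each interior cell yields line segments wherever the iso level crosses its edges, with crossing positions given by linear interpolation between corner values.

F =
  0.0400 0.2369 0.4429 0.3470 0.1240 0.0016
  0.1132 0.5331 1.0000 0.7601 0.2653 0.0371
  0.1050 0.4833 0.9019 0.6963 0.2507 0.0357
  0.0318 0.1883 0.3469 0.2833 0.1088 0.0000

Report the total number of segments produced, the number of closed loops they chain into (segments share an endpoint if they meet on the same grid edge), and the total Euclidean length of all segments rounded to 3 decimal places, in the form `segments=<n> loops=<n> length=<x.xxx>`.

segments=8 loops=1 length=5.565

cell (0,1): code 0100 → (0.490,2.000)–(1.000,1.392)
cell (0,2): code 1100 → (0.893,3.000)–(0.490,2.000)
cell (0,3): code 1000 → (1.000,3.089)–(0.893,3.000)
cell (1,1): code 0110 → (1.000,1.392)–(2.000,1.556)
cell (1,2): code 1011 → (2.000,2.904)–(1.691,3.000)
cell (1,3): code 0001 → (1.691,3.000)–(1.000,3.089)
cell (2,1): code 0010 → (2.000,1.556)–(2.335,2.000)
cell (2,2): code 0001 → (2.335,2.000)–(2.000,2.904)
total: 8 segments, chained into 1 closed loop(s), length Σ = 5.564991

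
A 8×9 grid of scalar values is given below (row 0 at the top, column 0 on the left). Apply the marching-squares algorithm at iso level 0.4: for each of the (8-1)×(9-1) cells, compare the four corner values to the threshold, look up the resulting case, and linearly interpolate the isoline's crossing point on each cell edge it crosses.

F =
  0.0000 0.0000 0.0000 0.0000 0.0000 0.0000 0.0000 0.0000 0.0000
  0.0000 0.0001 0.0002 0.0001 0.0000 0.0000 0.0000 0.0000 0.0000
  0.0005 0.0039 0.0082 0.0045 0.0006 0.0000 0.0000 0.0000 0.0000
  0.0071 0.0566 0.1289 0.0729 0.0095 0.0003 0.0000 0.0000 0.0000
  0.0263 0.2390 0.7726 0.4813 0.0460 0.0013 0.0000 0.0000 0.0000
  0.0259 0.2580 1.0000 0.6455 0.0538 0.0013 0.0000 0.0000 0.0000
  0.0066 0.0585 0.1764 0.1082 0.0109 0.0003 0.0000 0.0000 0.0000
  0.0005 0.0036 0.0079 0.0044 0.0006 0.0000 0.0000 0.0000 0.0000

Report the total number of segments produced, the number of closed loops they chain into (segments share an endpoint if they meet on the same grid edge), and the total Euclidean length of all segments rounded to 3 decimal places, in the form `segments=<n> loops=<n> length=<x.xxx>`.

segments=8 loops=1 length=7.023

cell (3,1): code 0100 → (3.421,2.000)–(4.000,1.302)
cell (3,2): code 1100 → (3.801,3.000)–(3.421,2.000)
cell (3,3): code 1000 → (4.000,3.187)–(3.801,3.000)
cell (4,1): code 0110 → (4.000,1.302)–(5.000,1.191)
cell (4,3): code 1001 → (5.000,3.415)–(4.000,3.187)
cell (5,1): code 0010 → (5.000,1.191)–(5.729,2.000)
cell (5,2): code 0011 → (5.729,2.000)–(5.457,3.000)
cell (5,3): code 0001 → (5.457,3.000)–(5.000,3.415)
total: 8 segments, chained into 1 closed loop(s), length Σ = 7.023219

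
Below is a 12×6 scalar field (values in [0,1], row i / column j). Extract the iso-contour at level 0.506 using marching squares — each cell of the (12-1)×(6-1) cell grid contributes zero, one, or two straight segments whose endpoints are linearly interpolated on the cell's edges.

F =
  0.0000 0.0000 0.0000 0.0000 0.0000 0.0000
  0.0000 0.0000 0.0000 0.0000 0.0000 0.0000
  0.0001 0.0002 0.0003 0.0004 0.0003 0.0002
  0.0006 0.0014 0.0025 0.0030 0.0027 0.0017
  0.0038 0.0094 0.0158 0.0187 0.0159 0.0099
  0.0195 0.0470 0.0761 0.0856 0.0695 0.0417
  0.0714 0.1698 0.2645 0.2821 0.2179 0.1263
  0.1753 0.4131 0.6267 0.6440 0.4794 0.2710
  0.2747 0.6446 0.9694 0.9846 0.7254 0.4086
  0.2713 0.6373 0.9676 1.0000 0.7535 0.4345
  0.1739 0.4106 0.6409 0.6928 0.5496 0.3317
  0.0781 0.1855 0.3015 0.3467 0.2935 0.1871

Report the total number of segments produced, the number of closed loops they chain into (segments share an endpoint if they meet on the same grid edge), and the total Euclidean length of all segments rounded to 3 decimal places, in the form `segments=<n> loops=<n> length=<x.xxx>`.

cell (6,1): code 0100 → (6.667,2.000)–(7.000,1.435)
cell (6,2): code 1100 → (6.619,3.000)–(6.667,2.000)
cell (6,3): code 1000 → (7.000,3.838)–(6.619,3.000)
cell (7,0): code 0100 → (7.401,1.000)–(8.000,0.625)
cell (7,1): code 1110 → (7.000,1.435)–(7.401,1.000)
cell (7,3): code 1101 → (7.108,4.000)–(7.000,3.838)
cell (7,4): code 1000 → (8.000,4.693)–(7.108,4.000)
cell (8,0): code 0110 → (8.000,0.625)–(9.000,0.641)
cell (8,4): code 1001 → (9.000,4.776)–(8.000,4.693)
cell (9,0): code 0010 → (9.000,0.641)–(9.579,1.000)
cell (9,1): code 0111 → (9.579,1.000)–(10.000,1.414)
cell (9,4): code 1001 → (10.000,4.200)–(9.000,4.776)
cell (10,1): code 0010 → (10.000,1.414)–(10.397,2.000)
cell (10,2): code 0011 → (10.397,2.000)–(10.540,3.000)
cell (10,3): code 0011 → (10.540,3.000)–(10.170,4.000)
cell (10,4): code 0001 → (10.170,4.000)–(10.000,4.200)
total: 16 segments, chained into 1 closed loop(s), length Σ = 12.675926

segments=16 loops=1 length=12.676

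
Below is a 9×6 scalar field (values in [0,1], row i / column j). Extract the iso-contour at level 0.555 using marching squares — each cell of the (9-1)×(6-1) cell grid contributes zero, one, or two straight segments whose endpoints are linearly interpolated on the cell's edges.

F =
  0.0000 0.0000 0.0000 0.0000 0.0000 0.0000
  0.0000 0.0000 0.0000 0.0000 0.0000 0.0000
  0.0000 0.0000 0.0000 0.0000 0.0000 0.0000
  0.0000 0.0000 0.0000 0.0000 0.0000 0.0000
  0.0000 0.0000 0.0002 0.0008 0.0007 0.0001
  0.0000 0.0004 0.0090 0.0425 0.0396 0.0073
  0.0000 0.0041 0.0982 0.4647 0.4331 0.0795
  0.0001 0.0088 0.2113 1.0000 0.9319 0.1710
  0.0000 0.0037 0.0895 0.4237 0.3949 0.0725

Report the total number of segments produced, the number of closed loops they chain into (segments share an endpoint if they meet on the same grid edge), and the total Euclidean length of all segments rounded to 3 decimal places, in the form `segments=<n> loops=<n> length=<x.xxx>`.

segments=6 loops=1 length=5.729

cell (6,2): code 0100 → (6.169,3.000)–(7.000,2.436)
cell (6,3): code 1100 → (6.244,4.000)–(6.169,3.000)
cell (6,4): code 1000 → (7.000,4.495)–(6.244,4.000)
cell (7,2): code 0010 → (7.000,2.436)–(7.772,3.000)
cell (7,3): code 0011 → (7.772,3.000)–(7.702,4.000)
cell (7,4): code 0001 → (7.702,4.000)–(7.000,4.495)
total: 6 segments, chained into 1 closed loop(s), length Σ = 5.728915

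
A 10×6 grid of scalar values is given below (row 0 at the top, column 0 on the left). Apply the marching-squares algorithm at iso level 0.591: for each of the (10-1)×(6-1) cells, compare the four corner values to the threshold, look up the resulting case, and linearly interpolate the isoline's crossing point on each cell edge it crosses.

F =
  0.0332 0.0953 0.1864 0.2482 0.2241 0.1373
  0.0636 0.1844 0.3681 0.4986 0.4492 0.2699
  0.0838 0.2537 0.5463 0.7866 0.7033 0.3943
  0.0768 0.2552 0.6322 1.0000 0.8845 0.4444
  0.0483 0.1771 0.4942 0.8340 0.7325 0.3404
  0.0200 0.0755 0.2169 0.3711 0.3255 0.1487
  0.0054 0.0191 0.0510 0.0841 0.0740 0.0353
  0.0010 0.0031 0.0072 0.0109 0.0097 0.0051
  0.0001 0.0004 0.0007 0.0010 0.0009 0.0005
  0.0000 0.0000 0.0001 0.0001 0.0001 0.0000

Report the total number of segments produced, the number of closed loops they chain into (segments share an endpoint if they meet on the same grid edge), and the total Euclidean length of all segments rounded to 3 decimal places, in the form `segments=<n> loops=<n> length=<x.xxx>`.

cell (1,2): code 0100 → (1.321,3.000)–(2.000,2.186)
cell (1,3): code 1100 → (1.558,4.000)–(1.321,3.000)
cell (1,4): code 1000 → (2.000,4.363)–(1.558,4.000)
cell (2,1): code 0100 → (2.520,2.000)–(3.000,1.891)
cell (2,2): code 1110 → (2.000,2.186)–(2.520,2.000)
cell (2,4): code 1001 → (3.000,4.667)–(2.000,4.363)
cell (3,1): code 0010 → (3.000,1.891)–(3.299,2.000)
cell (3,2): code 0111 → (3.299,2.000)–(4.000,2.285)
cell (3,4): code 1001 → (4.000,4.361)–(3.000,4.667)
cell (4,2): code 0010 → (4.000,2.285)–(4.525,3.000)
cell (4,3): code 0011 → (4.525,3.000)–(4.348,4.000)
cell (4,4): code 0001 → (4.348,4.000)–(4.000,4.361)
total: 12 segments, chained into 1 closed loop(s), length Σ = 9.274229

segments=12 loops=1 length=9.274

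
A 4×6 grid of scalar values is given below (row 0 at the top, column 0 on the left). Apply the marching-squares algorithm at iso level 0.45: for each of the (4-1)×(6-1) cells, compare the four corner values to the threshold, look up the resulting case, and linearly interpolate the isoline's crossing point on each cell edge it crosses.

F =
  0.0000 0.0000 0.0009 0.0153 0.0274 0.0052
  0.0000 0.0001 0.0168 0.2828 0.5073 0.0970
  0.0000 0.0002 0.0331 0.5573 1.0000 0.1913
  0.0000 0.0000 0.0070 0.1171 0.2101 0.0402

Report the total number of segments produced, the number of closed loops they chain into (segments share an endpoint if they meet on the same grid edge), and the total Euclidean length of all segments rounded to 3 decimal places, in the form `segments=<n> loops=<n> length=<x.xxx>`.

cell (0,3): code 0100 → (0.881,4.000)–(1.000,3.745)
cell (0,4): code 1000 → (1.000,4.140)–(0.881,4.000)
cell (1,2): code 0100 → (1.609,3.000)–(2.000,2.795)
cell (1,3): code 1110 → (1.000,3.745)–(1.609,3.000)
cell (1,4): code 1001 → (2.000,4.680)–(1.000,4.140)
cell (2,2): code 0010 → (2.000,2.795)–(2.244,3.000)
cell (2,3): code 0011 → (2.244,3.000)–(2.696,4.000)
cell (2,4): code 0001 → (2.696,4.000)–(2.000,4.680)
total: 8 segments, chained into 1 closed loop(s), length Σ = 5.394844

segments=8 loops=1 length=5.395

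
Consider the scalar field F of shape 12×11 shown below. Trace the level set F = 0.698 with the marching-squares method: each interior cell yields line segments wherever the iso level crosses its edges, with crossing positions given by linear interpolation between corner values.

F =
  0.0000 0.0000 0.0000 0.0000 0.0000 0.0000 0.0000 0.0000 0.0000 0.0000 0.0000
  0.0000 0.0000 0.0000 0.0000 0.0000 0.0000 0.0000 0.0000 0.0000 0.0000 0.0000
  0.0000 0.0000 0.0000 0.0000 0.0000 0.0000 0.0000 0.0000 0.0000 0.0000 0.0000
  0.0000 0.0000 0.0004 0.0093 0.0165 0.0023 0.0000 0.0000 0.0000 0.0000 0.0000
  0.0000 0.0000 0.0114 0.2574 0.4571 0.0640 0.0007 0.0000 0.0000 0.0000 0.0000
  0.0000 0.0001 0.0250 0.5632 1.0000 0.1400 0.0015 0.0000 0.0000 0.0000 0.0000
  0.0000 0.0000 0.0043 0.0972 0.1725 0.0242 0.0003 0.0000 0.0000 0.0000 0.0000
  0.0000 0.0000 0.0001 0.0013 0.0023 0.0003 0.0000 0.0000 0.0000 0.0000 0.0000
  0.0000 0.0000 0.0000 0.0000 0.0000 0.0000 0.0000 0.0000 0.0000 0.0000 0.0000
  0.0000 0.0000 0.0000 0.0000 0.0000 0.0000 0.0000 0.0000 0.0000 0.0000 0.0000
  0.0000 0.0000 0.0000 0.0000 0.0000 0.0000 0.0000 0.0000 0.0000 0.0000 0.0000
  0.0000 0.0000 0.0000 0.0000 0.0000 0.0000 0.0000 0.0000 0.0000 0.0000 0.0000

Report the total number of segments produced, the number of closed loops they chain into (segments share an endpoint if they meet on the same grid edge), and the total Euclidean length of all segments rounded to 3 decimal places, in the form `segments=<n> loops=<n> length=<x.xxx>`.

cell (4,3): code 0100 → (4.444,4.000)–(5.000,3.309)
cell (4,4): code 1000 → (5.000,4.351)–(4.444,4.000)
cell (5,3): code 0010 → (5.000,3.309)–(5.365,4.000)
cell (5,4): code 0001 → (5.365,4.000)–(5.000,4.351)
total: 4 segments, chained into 1 closed loop(s), length Σ = 2.833498

segments=4 loops=1 length=2.833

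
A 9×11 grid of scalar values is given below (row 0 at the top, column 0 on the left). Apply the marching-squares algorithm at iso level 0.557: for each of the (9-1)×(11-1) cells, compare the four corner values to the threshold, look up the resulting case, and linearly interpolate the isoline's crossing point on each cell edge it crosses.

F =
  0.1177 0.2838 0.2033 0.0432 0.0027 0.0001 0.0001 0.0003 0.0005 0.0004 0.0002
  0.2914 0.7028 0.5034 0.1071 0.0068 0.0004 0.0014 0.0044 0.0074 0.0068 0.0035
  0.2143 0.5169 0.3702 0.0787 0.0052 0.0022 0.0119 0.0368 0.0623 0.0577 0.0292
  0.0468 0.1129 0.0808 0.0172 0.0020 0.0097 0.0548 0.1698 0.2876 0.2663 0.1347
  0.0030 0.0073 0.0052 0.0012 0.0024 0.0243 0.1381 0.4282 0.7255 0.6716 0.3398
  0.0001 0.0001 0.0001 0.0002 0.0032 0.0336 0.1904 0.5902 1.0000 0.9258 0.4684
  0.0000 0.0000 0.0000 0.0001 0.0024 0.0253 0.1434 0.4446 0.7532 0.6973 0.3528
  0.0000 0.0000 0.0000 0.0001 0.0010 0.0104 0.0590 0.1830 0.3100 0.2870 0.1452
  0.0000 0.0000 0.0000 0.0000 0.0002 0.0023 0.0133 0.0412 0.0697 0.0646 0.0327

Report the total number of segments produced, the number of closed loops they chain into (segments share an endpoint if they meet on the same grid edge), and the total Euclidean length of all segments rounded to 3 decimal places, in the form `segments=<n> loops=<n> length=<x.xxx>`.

cell (0,0): code 0100 → (0.652,1.000)–(1.000,0.646)
cell (0,1): code 1000 → (1.000,1.731)–(0.652,1.000)
cell (1,0): code 0010 → (1.000,0.646)–(1.784,1.000)
cell (1,1): code 0001 → (1.784,1.000)–(1.000,1.731)
cell (3,7): code 0100 → (3.615,8.000)–(4.000,7.433)
cell (3,8): code 1100 → (3.717,9.000)–(3.615,8.000)
cell (3,9): code 1000 → (4.000,9.345)–(3.717,9.000)
cell (4,6): code 0100 → (4.795,7.000)–(5.000,6.917)
cell (4,7): code 1110 → (4.000,7.433)–(4.795,7.000)
cell (4,9): code 1001 → (5.000,9.806)–(4.000,9.345)
cell (5,6): code 0010 → (5.000,6.917)–(5.228,7.000)
cell (5,7): code 0111 → (5.228,7.000)–(6.000,7.364)
cell (5,9): code 1001 → (6.000,9.407)–(5.000,9.806)
cell (6,7): code 0010 → (6.000,7.364)–(6.443,8.000)
cell (6,8): code 0011 → (6.443,8.000)–(6.342,9.000)
cell (6,9): code 0001 → (6.342,9.000)–(6.000,9.407)
total: 16 segments, chained into 2 closed loop(s), length Σ = 12.088117

segments=16 loops=2 length=12.088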